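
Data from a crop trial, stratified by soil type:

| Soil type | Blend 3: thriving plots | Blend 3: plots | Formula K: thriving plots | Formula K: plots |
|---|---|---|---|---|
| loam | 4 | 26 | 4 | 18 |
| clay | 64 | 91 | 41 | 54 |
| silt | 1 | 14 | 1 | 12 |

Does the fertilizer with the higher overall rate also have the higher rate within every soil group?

Loam: Blend 3 4/26 = 15.4%, Formula K 4/18 = 22.2% → Formula K
Clay: Blend 3 64/91 = 70.3%, Formula K 41/54 = 75.9% → Formula K
Silt: Blend 3 1/14 = 7.1%, Formula K 1/12 = 8.3% → Formula K
Overall: Blend 3 69/131 = 52.7%, Formula K 46/84 = 54.8% → Formula K
Formula K wins overall and in every soil group — no reversal.

Yes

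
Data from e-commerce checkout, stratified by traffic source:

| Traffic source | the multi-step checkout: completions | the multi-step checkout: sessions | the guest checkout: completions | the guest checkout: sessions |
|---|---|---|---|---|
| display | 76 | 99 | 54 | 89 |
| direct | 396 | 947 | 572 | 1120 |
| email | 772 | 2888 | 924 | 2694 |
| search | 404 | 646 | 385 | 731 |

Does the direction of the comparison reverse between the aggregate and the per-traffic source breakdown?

Display: the multi-step checkout 76/99 = 76.8%, the guest checkout 54/89 = 60.7% → the multi-step checkout
Direct: the multi-step checkout 396/947 = 41.8%, the guest checkout 572/1120 = 51.1% → the guest checkout
Email: the multi-step checkout 772/2888 = 26.7%, the guest checkout 924/2694 = 34.3% → the guest checkout
Search: the multi-step checkout 404/646 = 62.5%, the guest checkout 385/731 = 52.7% → the multi-step checkout
Overall: the multi-step checkout 1648/4580 = 36.0%, the guest checkout 1935/4634 = 41.8% → the guest checkout
Neither sweeps: the multi-step checkout wins 2 of 4 groups, the guest checkout wins 2. The guest checkout wins overall but not every group — no Simpson reversal.

No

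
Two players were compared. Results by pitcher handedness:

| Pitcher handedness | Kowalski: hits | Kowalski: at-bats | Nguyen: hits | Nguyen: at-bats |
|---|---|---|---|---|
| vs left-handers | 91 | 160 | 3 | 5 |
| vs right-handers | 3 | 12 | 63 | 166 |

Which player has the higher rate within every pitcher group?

Nguyen

Vs left-handers: Kowalski 91/160 = 56.9%, Nguyen 3/5 = 60.0% → Nguyen
Vs right-handers: Kowalski 3/12 = 25.0%, Nguyen 63/166 = 38.0% → Nguyen
Nguyen has the higher rate in both groups.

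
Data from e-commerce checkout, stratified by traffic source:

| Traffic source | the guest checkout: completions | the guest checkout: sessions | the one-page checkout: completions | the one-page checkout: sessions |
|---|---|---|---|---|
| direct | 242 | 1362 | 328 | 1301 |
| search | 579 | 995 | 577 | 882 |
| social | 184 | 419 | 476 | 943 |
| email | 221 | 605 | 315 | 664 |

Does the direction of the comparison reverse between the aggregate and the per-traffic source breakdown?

Direct: the guest checkout 242/1362 = 17.8%, the one-page checkout 328/1301 = 25.2% → the one-page checkout
Search: the guest checkout 579/995 = 58.2%, the one-page checkout 577/882 = 65.4% → the one-page checkout
Social: the guest checkout 184/419 = 43.9%, the one-page checkout 476/943 = 50.5% → the one-page checkout
Email: the guest checkout 221/605 = 36.5%, the one-page checkout 315/664 = 47.4% → the one-page checkout
Overall: the guest checkout 1226/3381 = 36.3%, the one-page checkout 1696/3790 = 44.7% → the one-page checkout
The one-page checkout wins overall and in every traffic group — no reversal.

No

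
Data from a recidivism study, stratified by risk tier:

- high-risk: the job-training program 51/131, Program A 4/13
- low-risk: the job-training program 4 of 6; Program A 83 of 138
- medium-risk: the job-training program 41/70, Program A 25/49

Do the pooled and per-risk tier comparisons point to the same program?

No

High-risk: the job-training program 51/131 = 38.9%, Program A 4/13 = 30.8% → the job-training program
Low-risk: the job-training program 4/6 = 66.7%, Program A 83/138 = 60.1% → the job-training program
Medium-risk: the job-training program 41/70 = 58.6%, Program A 25/49 = 51.0% → the job-training program
Overall: the job-training program 96/207 = 46.4%, Program A 112/200 = 56.0% → Program A
The job-training program wins each risk group but Program A wins overall — the comparison reverses. The job-training program's participants skew toward high-risk, which has a lower base rate.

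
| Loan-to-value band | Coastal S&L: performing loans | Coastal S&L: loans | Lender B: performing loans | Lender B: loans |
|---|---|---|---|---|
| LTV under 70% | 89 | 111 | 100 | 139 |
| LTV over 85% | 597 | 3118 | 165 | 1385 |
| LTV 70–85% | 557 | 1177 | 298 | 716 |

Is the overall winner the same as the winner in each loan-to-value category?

LTV under 70%: Coastal S&L 89/111 = 80.2%, Lender B 100/139 = 71.9% → Coastal S&L
LTV over 85%: Coastal S&L 597/3118 = 19.1%, Lender B 165/1385 = 11.9% → Coastal S&L
LTV 70–85%: Coastal S&L 557/1177 = 47.3%, Lender B 298/716 = 41.6% → Coastal S&L
Overall: Coastal S&L 1243/4406 = 28.2%, Lender B 563/2240 = 25.1% → Coastal S&L
Coastal S&L wins overall and in every loan-to-value group — no reversal.

Yes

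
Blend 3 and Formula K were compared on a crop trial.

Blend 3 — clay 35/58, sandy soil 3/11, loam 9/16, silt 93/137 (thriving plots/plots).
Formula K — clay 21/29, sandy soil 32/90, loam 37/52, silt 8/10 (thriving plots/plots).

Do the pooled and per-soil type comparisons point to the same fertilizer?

No

Clay: Blend 3 35/58 = 60.3%, Formula K 21/29 = 72.4% → Formula K
Sandy soil: Blend 3 3/11 = 27.3%, Formula K 32/90 = 35.6% → Formula K
Loam: Blend 3 9/16 = 56.2%, Formula K 37/52 = 71.2% → Formula K
Silt: Blend 3 93/137 = 67.9%, Formula K 8/10 = 80.0% → Formula K
Overall: Blend 3 140/222 = 63.1%, Formula K 98/181 = 54.1% → Blend 3
Formula K wins each soil group but Blend 3 wins overall — the comparison reverses. Formula K's plots skew toward sandy soil, which has a lower base rate.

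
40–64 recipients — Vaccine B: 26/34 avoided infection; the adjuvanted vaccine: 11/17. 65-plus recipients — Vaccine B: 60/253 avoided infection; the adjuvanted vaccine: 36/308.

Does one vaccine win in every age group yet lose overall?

No

40–64: Vaccine B 26/34 = 76.5%, the adjuvanted vaccine 11/17 = 64.7% → Vaccine B
65-plus: Vaccine B 60/253 = 23.7%, the adjuvanted vaccine 36/308 = 11.7% → Vaccine B
Overall: Vaccine B 86/287 = 30.0%, the adjuvanted vaccine 47/325 = 14.5% → Vaccine B
Vaccine B wins overall and in every age group — no reversal.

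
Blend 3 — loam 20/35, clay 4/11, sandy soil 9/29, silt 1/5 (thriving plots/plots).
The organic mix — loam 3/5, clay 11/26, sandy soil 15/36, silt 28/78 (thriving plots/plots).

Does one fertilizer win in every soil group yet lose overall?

Yes

Loam: Blend 3 20/35 = 57.1%, the organic mix 3/5 = 60.0% → the organic mix
Clay: Blend 3 4/11 = 36.4%, the organic mix 11/26 = 42.3% → the organic mix
Sandy soil: Blend 3 9/29 = 31.0%, the organic mix 15/36 = 41.7% → the organic mix
Silt: Blend 3 1/5 = 20.0%, the organic mix 28/78 = 35.9% → the organic mix
Overall: Blend 3 34/80 = 42.5%, the organic mix 57/145 = 39.3% → Blend 3
The organic mix wins each soil group but Blend 3 wins overall — the comparison reverses. The organic mix's plots skew toward silt, which has a lower base rate.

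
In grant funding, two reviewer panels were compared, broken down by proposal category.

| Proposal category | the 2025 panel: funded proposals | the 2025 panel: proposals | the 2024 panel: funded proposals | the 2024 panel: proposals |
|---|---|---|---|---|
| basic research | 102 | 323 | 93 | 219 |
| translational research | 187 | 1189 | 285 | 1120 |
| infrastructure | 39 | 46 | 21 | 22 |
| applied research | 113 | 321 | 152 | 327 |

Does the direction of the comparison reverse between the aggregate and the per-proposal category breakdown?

No

Basic research: the 2025 panel 102/323 = 31.6%, the 2024 panel 93/219 = 42.5% → the 2024 panel
Translational research: the 2025 panel 187/1189 = 15.7%, the 2024 panel 285/1120 = 25.4% → the 2024 panel
Infrastructure: the 2025 panel 39/46 = 84.8%, the 2024 panel 21/22 = 95.5% → the 2024 panel
Applied research: the 2025 panel 113/321 = 35.2%, the 2024 panel 152/327 = 46.5% → the 2024 panel
Overall: the 2025 panel 441/1879 = 23.5%, the 2024 panel 551/1688 = 32.6% → the 2024 panel
The 2024 panel wins overall and in every proposal group — no reversal.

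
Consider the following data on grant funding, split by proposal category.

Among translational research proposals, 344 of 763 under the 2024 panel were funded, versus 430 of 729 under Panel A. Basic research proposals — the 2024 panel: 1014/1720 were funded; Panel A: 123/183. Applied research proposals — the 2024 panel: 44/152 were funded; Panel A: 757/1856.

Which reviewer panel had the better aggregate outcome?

Translational research: the 2024 panel 344/763 = 45.1%, Panel A 430/729 = 59.0% → Panel A
Basic research: the 2024 panel 1014/1720 = 59.0%, Panel A 123/183 = 67.2% → Panel A
Applied research: the 2024 panel 44/152 = 28.9%, Panel A 757/1856 = 40.8% → Panel A
Overall: the 2024 panel 1402/2635 = 53.2%, Panel A 1310/2768 = 47.3% → the 2024 panel
(Panel A wins every proposal group but the 2024 panel wins overall — Panel A's proposals skew toward the low-rate applied research group.)

the 2024 panel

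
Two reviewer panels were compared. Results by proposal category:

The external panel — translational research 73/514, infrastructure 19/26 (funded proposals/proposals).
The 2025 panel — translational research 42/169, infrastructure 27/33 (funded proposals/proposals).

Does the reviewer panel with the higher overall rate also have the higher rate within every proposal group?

Yes

Translational research: the external panel 73/514 = 14.2%, the 2025 panel 42/169 = 24.9% → the 2025 panel
Infrastructure: the external panel 19/26 = 73.1%, the 2025 panel 27/33 = 81.8% → the 2025 panel
Overall: the external panel 92/540 = 17.0%, the 2025 panel 69/202 = 34.2% → the 2025 panel
The 2025 panel wins overall and in every proposal group — no reversal.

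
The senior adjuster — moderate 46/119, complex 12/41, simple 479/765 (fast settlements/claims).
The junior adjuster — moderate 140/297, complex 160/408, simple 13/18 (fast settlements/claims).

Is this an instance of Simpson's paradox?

Yes

Moderate: the senior adjuster 46/119 = 38.7%, the junior adjuster 140/297 = 47.1% → the junior adjuster
Complex: the senior adjuster 12/41 = 29.3%, the junior adjuster 160/408 = 39.2% → the junior adjuster
Simple: the senior adjuster 479/765 = 62.6%, the junior adjuster 13/18 = 72.2% → the junior adjuster
Overall: the senior adjuster 537/925 = 58.1%, the junior adjuster 313/723 = 43.3% → the senior adjuster
The junior adjuster wins each claim group but the senior adjuster wins overall — the comparison reverses. The junior adjuster's claims skew toward complex, which has a lower base rate.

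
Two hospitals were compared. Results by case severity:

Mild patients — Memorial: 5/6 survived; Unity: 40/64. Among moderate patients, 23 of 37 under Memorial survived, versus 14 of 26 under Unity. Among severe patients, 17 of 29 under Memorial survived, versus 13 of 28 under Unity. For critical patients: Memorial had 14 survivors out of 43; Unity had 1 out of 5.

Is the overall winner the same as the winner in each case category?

No

Mild: Memorial 5/6 = 83.3%, Unity 40/64 = 62.5% → Memorial
Moderate: Memorial 23/37 = 62.2%, Unity 14/26 = 53.8% → Memorial
Severe: Memorial 17/29 = 58.6%, Unity 13/28 = 46.4% → Memorial
Critical: Memorial 14/43 = 32.6%, Unity 1/5 = 20.0% → Memorial
Overall: Memorial 59/115 = 51.3%, Unity 68/123 = 55.3% → Unity
Memorial wins each case group but Unity wins overall — the comparison reverses. Memorial's patients skew toward critical, which has a lower base rate.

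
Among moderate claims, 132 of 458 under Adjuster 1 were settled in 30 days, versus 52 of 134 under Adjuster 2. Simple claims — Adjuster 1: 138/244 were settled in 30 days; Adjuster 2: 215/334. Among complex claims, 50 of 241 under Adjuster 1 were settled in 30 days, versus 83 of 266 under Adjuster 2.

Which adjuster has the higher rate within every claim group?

Moderate: Adjuster 1 132/458 = 28.8%, Adjuster 2 52/134 = 38.8% → Adjuster 2
Simple: Adjuster 1 138/244 = 56.6%, Adjuster 2 215/334 = 64.4% → Adjuster 2
Complex: Adjuster 1 50/241 = 20.7%, Adjuster 2 83/266 = 31.2% → Adjuster 2
Adjuster 2 has the higher rate in all 3 groups.

Adjuster 2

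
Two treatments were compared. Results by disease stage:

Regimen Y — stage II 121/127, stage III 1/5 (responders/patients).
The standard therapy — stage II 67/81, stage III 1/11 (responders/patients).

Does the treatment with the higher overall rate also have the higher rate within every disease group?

Stage II: Regimen Y 121/127 = 95.3%, the standard therapy 67/81 = 82.7% → Regimen Y
Stage III: Regimen Y 1/5 = 20.0%, the standard therapy 1/11 = 9.1% → Regimen Y
Overall: Regimen Y 122/132 = 92.4%, the standard therapy 68/92 = 73.9% → Regimen Y
Regimen Y wins overall and in every disease group — no reversal.

Yes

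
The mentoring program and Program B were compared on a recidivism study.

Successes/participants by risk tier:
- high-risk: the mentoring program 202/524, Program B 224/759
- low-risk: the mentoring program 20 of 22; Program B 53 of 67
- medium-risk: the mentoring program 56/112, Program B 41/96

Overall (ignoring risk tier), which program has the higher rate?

High-risk: the mentoring program 202/524 = 38.5%, Program B 224/759 = 29.5% → the mentoring program
Low-risk: the mentoring program 20/22 = 90.9%, Program B 53/67 = 79.1% → the mentoring program
Medium-risk: the mentoring program 56/112 = 50.0%, Program B 41/96 = 42.7% → the mentoring program
Overall: the mentoring program 278/658 = 42.2%, Program B 318/922 = 34.5% → the mentoring program

the mentoring program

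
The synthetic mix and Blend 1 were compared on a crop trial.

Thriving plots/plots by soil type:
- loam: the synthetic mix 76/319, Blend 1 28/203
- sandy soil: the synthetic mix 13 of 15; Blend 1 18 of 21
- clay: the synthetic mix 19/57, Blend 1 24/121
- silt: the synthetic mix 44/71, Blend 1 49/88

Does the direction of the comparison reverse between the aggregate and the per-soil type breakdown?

Loam: the synthetic mix 76/319 = 23.8%, Blend 1 28/203 = 13.8% → the synthetic mix
Sandy soil: the synthetic mix 13/15 = 86.7%, Blend 1 18/21 = 85.7% → the synthetic mix
Clay: the synthetic mix 19/57 = 33.3%, Blend 1 24/121 = 19.8% → the synthetic mix
Silt: the synthetic mix 44/71 = 62.0%, Blend 1 49/88 = 55.7% → the synthetic mix
Overall: the synthetic mix 152/462 = 32.9%, Blend 1 119/433 = 27.5% → the synthetic mix
The synthetic mix wins overall and in every soil group — no reversal.

No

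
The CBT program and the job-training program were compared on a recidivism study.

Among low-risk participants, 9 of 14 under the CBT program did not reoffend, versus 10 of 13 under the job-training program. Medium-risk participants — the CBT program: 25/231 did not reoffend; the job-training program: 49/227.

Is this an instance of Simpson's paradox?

No

Low-risk: the CBT program 9/14 = 64.3%, the job-training program 10/13 = 76.9% → the job-training program
Medium-risk: the CBT program 25/231 = 10.8%, the job-training program 49/227 = 21.6% → the job-training program
Overall: the CBT program 34/245 = 13.9%, the job-training program 59/240 = 24.6% → the job-training program
The job-training program wins overall and in every risk group — no reversal.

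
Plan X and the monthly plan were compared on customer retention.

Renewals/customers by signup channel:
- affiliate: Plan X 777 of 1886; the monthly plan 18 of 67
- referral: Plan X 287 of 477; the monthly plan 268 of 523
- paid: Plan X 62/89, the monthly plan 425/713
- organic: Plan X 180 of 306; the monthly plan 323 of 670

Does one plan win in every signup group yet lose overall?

Yes

Affiliate: Plan X 777/1886 = 41.2%, the monthly plan 18/67 = 26.9% → Plan X
Referral: Plan X 287/477 = 60.2%, the monthly plan 268/523 = 51.2% → Plan X
Paid: Plan X 62/89 = 69.7%, the monthly plan 425/713 = 59.6% → Plan X
Organic: Plan X 180/306 = 58.8%, the monthly plan 323/670 = 48.2% → Plan X
Overall: Plan X 1306/2758 = 47.4%, the monthly plan 1034/1973 = 52.4% → the monthly plan
Plan X wins each signup group but the monthly plan wins overall — the comparison reverses. Plan X's customers skew toward affiliate, which has a lower base rate.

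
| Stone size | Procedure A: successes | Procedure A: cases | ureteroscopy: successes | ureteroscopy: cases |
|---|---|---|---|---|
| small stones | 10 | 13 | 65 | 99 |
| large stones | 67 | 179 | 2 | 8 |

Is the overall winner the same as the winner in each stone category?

Small stones: Procedure A 10/13 = 76.9%, ureteroscopy 65/99 = 65.7% → Procedure A
Large stones: Procedure A 67/179 = 37.4%, ureteroscopy 2/8 = 25.0% → Procedure A
Overall: Procedure A 77/192 = 40.1%, ureteroscopy 67/107 = 62.6% → ureteroscopy
Procedure A wins each stone group but ureteroscopy wins overall — the comparison reverses. Procedure A's cases skew toward large stones, which has a lower base rate.

No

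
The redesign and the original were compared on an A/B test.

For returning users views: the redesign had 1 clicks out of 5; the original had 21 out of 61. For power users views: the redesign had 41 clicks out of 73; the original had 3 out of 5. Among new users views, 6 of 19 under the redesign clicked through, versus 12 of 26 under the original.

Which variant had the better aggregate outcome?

Returning users: the redesign 1/5 = 20.0%, the original 21/61 = 34.4% → the original
Power users: the redesign 41/73 = 56.2%, the original 3/5 = 60.0% → the original
New users: the redesign 6/19 = 31.6%, the original 12/26 = 46.2% → the original
Overall: the redesign 48/97 = 49.5%, the original 36/92 = 39.1% → the redesign
(The original wins every user group but the redesign wins overall — the original's views skew toward the low-rate returning users group.)

the redesign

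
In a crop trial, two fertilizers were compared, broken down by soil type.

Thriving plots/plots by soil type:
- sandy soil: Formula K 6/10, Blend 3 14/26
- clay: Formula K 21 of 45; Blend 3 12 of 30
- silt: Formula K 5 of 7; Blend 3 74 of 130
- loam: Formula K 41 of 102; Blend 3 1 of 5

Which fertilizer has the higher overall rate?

Sandy soil: Formula K 6/10 = 60.0%, Blend 3 14/26 = 53.8% → Formula K
Clay: Formula K 21/45 = 46.7%, Blend 3 12/30 = 40.0% → Formula K
Silt: Formula K 5/7 = 71.4%, Blend 3 74/130 = 56.9% → Formula K
Loam: Formula K 41/102 = 40.2%, Blend 3 1/5 = 20.0% → Formula K
Overall: Formula K 73/164 = 44.5%, Blend 3 101/191 = 52.9% → Blend 3
(Formula K wins every soil group but Blend 3 wins overall — Formula K's plots skew toward the low-rate loam group.)

Blend 3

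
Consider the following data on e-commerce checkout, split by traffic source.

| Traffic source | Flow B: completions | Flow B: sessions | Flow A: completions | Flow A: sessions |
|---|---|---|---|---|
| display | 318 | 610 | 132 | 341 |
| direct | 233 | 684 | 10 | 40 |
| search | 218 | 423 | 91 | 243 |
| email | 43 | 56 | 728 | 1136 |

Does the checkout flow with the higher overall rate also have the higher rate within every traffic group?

Display: Flow B 318/610 = 52.1%, Flow A 132/341 = 38.7% → Flow B
Direct: Flow B 233/684 = 34.1%, Flow A 10/40 = 25.0% → Flow B
Search: Flow B 218/423 = 51.5%, Flow A 91/243 = 37.4% → Flow B
Email: Flow B 43/56 = 76.8%, Flow A 728/1136 = 64.1% → Flow B
Overall: Flow B 812/1773 = 45.8%, Flow A 961/1760 = 54.6% → Flow A
Flow B wins each traffic group but Flow A wins overall — the comparison reverses. Flow B's sessions skew toward direct, which has a lower base rate.

No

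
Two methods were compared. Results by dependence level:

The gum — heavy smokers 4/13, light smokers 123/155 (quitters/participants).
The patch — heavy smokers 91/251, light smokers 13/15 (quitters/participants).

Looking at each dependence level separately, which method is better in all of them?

the patch

Heavy smokers: the gum 4/13 = 30.8%, the patch 91/251 = 36.3% → the patch
Light smokers: the gum 123/155 = 79.4%, the patch 13/15 = 86.7% → the patch
The patch has the higher rate in both groups.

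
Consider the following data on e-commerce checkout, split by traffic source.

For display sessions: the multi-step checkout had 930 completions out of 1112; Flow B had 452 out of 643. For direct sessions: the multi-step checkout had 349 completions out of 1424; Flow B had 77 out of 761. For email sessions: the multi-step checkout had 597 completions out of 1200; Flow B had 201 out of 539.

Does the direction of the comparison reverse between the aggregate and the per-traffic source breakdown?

No

Display: the multi-step checkout 930/1112 = 83.6%, Flow B 452/643 = 70.3% → the multi-step checkout
Direct: the multi-step checkout 349/1424 = 24.5%, Flow B 77/761 = 10.1% → the multi-step checkout
Email: the multi-step checkout 597/1200 = 49.8%, Flow B 201/539 = 37.3% → the multi-step checkout
Overall: the multi-step checkout 1876/3736 = 50.2%, Flow B 730/1943 = 37.6% → the multi-step checkout
The multi-step checkout wins overall and in every traffic group — no reversal.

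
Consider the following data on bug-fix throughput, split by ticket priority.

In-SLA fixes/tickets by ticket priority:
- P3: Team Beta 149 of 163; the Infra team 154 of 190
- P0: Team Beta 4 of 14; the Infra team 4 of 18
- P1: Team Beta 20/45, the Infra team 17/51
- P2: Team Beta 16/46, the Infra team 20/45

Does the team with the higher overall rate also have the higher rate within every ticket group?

P3: Team Beta 149/163 = 91.4%, the Infra team 154/190 = 81.1% → Team Beta
P0: Team Beta 4/14 = 28.6%, the Infra team 4/18 = 22.2% → Team Beta
P1: Team Beta 20/45 = 44.4%, the Infra team 17/51 = 33.3% → Team Beta
P2: Team Beta 16/46 = 34.8%, the Infra team 20/45 = 44.4% → the Infra team
Overall: Team Beta 189/268 = 70.5%, the Infra team 195/304 = 64.1% → Team Beta
Neither sweeps: Team Beta wins 3 of 4 groups, the Infra team wins 1. Team Beta wins overall but not every group — no Simpson reversal.

No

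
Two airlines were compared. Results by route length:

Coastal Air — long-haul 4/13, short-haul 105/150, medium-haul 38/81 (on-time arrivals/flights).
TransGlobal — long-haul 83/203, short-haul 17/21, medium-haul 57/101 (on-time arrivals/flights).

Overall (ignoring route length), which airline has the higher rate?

Coastal Air

Long-haul: Coastal Air 4/13 = 30.8%, TransGlobal 83/203 = 40.9% → TransGlobal
Short-haul: Coastal Air 105/150 = 70.0%, TransGlobal 17/21 = 81.0% → TransGlobal
Medium-haul: Coastal Air 38/81 = 46.9%, TransGlobal 57/101 = 56.4% → TransGlobal
Overall: Coastal Air 147/244 = 60.2%, TransGlobal 157/325 = 48.3% → Coastal Air
(TransGlobal wins every route group but Coastal Air wins overall — TransGlobal's flights skew toward the low-rate long-haul group.)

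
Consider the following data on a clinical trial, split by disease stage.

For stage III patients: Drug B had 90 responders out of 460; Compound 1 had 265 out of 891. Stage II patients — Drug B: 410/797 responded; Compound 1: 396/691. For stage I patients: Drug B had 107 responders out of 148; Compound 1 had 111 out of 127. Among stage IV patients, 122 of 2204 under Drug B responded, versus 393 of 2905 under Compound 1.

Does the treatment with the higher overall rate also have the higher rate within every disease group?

Stage III: Drug B 90/460 = 19.6%, Compound 1 265/891 = 29.7% → Compound 1
Stage II: Drug B 410/797 = 51.4%, Compound 1 396/691 = 57.3% → Compound 1
Stage I: Drug B 107/148 = 72.3%, Compound 1 111/127 = 87.4% → Compound 1
Stage IV: Drug B 122/2204 = 5.5%, Compound 1 393/2905 = 13.5% → Compound 1
Overall: Drug B 729/3609 = 20.2%, Compound 1 1165/4614 = 25.2% → Compound 1
Compound 1 wins overall and in every disease group — no reversal.

Yes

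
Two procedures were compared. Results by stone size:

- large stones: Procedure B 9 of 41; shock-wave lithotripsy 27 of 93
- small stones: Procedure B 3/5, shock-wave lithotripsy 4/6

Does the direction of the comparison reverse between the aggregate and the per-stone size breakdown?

Large stones: Procedure B 9/41 = 22.0%, shock-wave lithotripsy 27/93 = 29.0% → shock-wave lithotripsy
Small stones: Procedure B 3/5 = 60.0%, shock-wave lithotripsy 4/6 = 66.7% → shock-wave lithotripsy
Overall: Procedure B 12/46 = 26.1%, shock-wave lithotripsy 31/99 = 31.3% → shock-wave lithotripsy
Shock-wave lithotripsy wins overall and in every stone group — no reversal.

No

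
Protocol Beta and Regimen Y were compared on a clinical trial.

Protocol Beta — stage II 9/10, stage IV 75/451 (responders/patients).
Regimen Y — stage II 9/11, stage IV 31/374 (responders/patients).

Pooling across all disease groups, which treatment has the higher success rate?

Protocol Beta

Stage II: Protocol Beta 9/10 = 90.0%, Regimen Y 9/11 = 81.8% → Protocol Beta
Stage IV: Protocol Beta 75/451 = 16.6%, Regimen Y 31/374 = 8.3% → Protocol Beta
Overall: Protocol Beta 84/461 = 18.2%, Regimen Y 40/385 = 10.4% → Protocol Beta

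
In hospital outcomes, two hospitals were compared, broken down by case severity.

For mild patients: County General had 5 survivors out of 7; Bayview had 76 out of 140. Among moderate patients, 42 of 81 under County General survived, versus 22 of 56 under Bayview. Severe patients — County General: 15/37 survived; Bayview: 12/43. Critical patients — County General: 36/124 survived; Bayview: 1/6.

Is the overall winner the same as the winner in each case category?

No

Mild: County General 5/7 = 71.4%, Bayview 76/140 = 54.3% → County General
Moderate: County General 42/81 = 51.9%, Bayview 22/56 = 39.3% → County General
Severe: County General 15/37 = 40.5%, Bayview 12/43 = 27.9% → County General
Critical: County General 36/124 = 29.0%, Bayview 1/6 = 16.7% → County General
Overall: County General 98/249 = 39.4%, Bayview 111/245 = 45.3% → Bayview
County General wins each case group but Bayview wins overall — the comparison reverses. County General's patients skew toward critical, which has a lower base rate.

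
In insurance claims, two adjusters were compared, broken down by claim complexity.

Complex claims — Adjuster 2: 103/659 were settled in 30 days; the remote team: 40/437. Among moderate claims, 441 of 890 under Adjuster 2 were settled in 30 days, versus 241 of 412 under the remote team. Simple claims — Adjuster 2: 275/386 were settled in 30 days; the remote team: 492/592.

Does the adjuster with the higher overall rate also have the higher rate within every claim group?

Complex: Adjuster 2 103/659 = 15.6%, the remote team 40/437 = 9.2% → Adjuster 2
Moderate: Adjuster 2 441/890 = 49.6%, the remote team 241/412 = 58.5% → the remote team
Simple: Adjuster 2 275/386 = 71.2%, the remote team 492/592 = 83.1% → the remote team
Overall: Adjuster 2 819/1935 = 42.3%, the remote team 773/1441 = 53.6% → the remote team
Neither sweeps: Adjuster 2 wins 1 of 3 groups, the remote team wins 2. The remote team wins overall but not every group — no Simpson reversal.

No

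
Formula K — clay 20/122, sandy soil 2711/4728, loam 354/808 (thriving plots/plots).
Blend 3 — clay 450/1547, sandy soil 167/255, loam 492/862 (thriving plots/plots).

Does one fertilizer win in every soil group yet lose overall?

Yes

Clay: Formula K 20/122 = 16.4%, Blend 3 450/1547 = 29.1% → Blend 3
Sandy soil: Formula K 2711/4728 = 57.3%, Blend 3 167/255 = 65.5% → Blend 3
Loam: Formula K 354/808 = 43.8%, Blend 3 492/862 = 57.1% → Blend 3
Overall: Formula K 3085/5658 = 54.5%, Blend 3 1109/2664 = 41.6% → Formula K
Blend 3 wins each soil group but Formula K wins overall — the comparison reverses. Blend 3's plots skew toward clay, which has a lower base rate.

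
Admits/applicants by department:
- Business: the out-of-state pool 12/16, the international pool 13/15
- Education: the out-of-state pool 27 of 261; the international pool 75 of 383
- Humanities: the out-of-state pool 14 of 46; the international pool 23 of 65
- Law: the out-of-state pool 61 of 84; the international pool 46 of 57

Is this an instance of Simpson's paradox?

Business: the out-of-state pool 12/16 = 75.0%, the international pool 13/15 = 86.7% → the international pool
Education: the out-of-state pool 27/261 = 10.3%, the international pool 75/383 = 19.6% → the international pool
Humanities: the out-of-state pool 14/46 = 30.4%, the international pool 23/65 = 35.4% → the international pool
Law: the out-of-state pool 61/84 = 72.6%, the international pool 46/57 = 80.7% → the international pool
Overall: the out-of-state pool 114/407 = 28.0%, the international pool 157/520 = 30.2% → the international pool
The international pool wins overall and in every department group — no reversal.

No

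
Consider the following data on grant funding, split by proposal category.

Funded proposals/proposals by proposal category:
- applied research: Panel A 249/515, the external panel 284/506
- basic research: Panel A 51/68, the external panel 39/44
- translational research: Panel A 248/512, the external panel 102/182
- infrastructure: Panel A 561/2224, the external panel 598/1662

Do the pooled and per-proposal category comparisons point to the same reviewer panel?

Applied research: Panel A 249/515 = 48.3%, the external panel 284/506 = 56.1% → the external panel
Basic research: Panel A 51/68 = 75.0%, the external panel 39/44 = 88.6% → the external panel
Translational research: Panel A 248/512 = 48.4%, the external panel 102/182 = 56.0% → the external panel
Infrastructure: Panel A 561/2224 = 25.2%, the external panel 598/1662 = 36.0% → the external panel
Overall: Panel A 1109/3319 = 33.4%, the external panel 1023/2394 = 42.7% → the external panel
The external panel wins overall and in every proposal group — no reversal.

Yes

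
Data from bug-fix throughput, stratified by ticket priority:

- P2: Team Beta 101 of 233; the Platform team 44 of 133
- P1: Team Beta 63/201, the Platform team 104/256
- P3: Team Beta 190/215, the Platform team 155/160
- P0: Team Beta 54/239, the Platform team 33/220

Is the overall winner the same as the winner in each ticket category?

No

P2: Team Beta 101/233 = 43.3%, the Platform team 44/133 = 33.1% → Team Beta
P1: Team Beta 63/201 = 31.3%, the Platform team 104/256 = 40.6% → the Platform team
P3: Team Beta 190/215 = 88.4%, the Platform team 155/160 = 96.9% → the Platform team
P0: Team Beta 54/239 = 22.6%, the Platform team 33/220 = 15.0% → Team Beta
Overall: Team Beta 408/888 = 45.9%, the Platform team 336/769 = 43.7% → Team Beta
Neither sweeps: Team Beta wins 2 of 4 groups, the Platform team wins 2. Team Beta wins overall but not every group — no Simpson reversal.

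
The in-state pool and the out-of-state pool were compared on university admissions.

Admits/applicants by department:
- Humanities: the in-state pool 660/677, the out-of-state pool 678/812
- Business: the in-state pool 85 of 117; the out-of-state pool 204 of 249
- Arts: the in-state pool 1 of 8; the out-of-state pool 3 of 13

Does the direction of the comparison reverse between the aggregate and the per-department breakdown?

Humanities: the in-state pool 660/677 = 97.5%, the out-of-state pool 678/812 = 83.5% → the in-state pool
Business: the in-state pool 85/117 = 72.6%, the out-of-state pool 204/249 = 81.9% → the out-of-state pool
Arts: the in-state pool 1/8 = 12.5%, the out-of-state pool 3/13 = 23.1% → the out-of-state pool
Overall: the in-state pool 746/802 = 93.0%, the out-of-state pool 885/1074 = 82.4% → the in-state pool
Neither sweeps: the in-state pool wins 1 of 3 groups, the out-of-state pool wins 2. The in-state pool wins overall but not every group — no Simpson reversal.

No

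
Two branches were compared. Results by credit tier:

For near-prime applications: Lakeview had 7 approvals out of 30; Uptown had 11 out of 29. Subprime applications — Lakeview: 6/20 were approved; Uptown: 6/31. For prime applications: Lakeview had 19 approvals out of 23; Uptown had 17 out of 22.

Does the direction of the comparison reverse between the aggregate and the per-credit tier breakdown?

Near-prime: Lakeview 7/30 = 23.3%, Uptown 11/29 = 37.9% → Uptown
Subprime: Lakeview 6/20 = 30.0%, Uptown 6/31 = 19.4% → Lakeview
Prime: Lakeview 19/23 = 82.6%, Uptown 17/22 = 77.3% → Lakeview
Overall: Lakeview 32/73 = 43.8%, Uptown 34/82 = 41.5% → Lakeview
Neither sweeps: Lakeview wins 2 of 3 groups, Uptown wins 1. Lakeview wins overall but not every group — no Simpson reversal.

No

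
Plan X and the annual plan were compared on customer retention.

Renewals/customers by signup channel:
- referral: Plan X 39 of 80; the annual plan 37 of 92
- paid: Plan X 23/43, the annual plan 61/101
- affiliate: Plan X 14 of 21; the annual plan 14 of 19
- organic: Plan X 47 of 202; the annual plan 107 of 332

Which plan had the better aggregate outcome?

the annual plan

Referral: Plan X 39/80 = 48.8%, the annual plan 37/92 = 40.2% → Plan X
Paid: Plan X 23/43 = 53.5%, the annual plan 61/101 = 60.4% → the annual plan
Affiliate: Plan X 14/21 = 66.7%, the annual plan 14/19 = 73.7% → the annual plan
Organic: Plan X 47/202 = 23.3%, the annual plan 107/332 = 32.2% → the annual plan
Overall: Plan X 123/346 = 35.5%, the annual plan 219/544 = 40.3% → the annual plan
(Neither sweeps every signup group, but the annual plan has the higher pooled rate.)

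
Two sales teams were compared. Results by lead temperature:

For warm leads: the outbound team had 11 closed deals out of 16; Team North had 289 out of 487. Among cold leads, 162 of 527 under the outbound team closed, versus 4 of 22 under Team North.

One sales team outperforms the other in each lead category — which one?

Warm: the outbound team 11/16 = 68.8%, Team North 289/487 = 59.3% → the outbound team
Cold: the outbound team 162/527 = 30.7%, Team North 4/22 = 18.2% → the outbound team
The outbound team has the higher rate in both groups.

the outbound team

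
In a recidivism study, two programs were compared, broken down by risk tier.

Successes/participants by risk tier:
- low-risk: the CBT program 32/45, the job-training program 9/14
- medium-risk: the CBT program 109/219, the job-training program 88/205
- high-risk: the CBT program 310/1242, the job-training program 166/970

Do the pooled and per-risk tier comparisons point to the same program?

Low-risk: the CBT program 32/45 = 71.1%, the job-training program 9/14 = 64.3% → the CBT program
Medium-risk: the CBT program 109/219 = 49.8%, the job-training program 88/205 = 42.9% → the CBT program
High-risk: the CBT program 310/1242 = 25.0%, the job-training program 166/970 = 17.1% → the CBT program
Overall: the CBT program 451/1506 = 29.9%, the job-training program 263/1189 = 22.1% → the CBT program
The CBT program wins overall and in every risk group — no reversal.

Yes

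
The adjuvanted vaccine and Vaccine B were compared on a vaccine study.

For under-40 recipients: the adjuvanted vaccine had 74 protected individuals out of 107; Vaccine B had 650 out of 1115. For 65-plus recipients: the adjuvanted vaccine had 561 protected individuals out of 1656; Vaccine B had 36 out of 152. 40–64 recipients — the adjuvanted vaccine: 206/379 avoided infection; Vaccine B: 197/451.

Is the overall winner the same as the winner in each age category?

No

Under-40: the adjuvanted vaccine 74/107 = 69.2%, Vaccine B 650/1115 = 58.3% → the adjuvanted vaccine
65-plus: the adjuvanted vaccine 561/1656 = 33.9%, Vaccine B 36/152 = 23.7% → the adjuvanted vaccine
40–64: the adjuvanted vaccine 206/379 = 54.4%, Vaccine B 197/451 = 43.7% → the adjuvanted vaccine
Overall: the adjuvanted vaccine 841/2142 = 39.3%, Vaccine B 883/1718 = 51.4% → Vaccine B
The adjuvanted vaccine wins each age group but Vaccine B wins overall — the comparison reverses. The adjuvanted vaccine's recipients skew toward 65-plus, which has a lower base rate.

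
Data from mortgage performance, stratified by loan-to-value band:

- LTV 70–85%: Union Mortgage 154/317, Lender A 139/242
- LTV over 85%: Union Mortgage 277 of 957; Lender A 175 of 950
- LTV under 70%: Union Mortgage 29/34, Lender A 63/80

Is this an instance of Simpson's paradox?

No

LTV 70–85%: Union Mortgage 154/317 = 48.6%, Lender A 139/242 = 57.4% → Lender A
LTV over 85%: Union Mortgage 277/957 = 28.9%, Lender A 175/950 = 18.4% → Union Mortgage
LTV under 70%: Union Mortgage 29/34 = 85.3%, Lender A 63/80 = 78.8% → Union Mortgage
Overall: Union Mortgage 460/1308 = 35.2%, Lender A 377/1272 = 29.6% → Union Mortgage
Neither sweeps: Union Mortgage wins 2 of 3 groups, Lender A wins 1. Union Mortgage wins overall but not every group — no Simpson reversal.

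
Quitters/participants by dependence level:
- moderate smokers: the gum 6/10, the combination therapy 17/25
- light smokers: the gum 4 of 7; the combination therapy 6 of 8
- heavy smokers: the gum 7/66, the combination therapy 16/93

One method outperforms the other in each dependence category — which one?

the combination therapy

Moderate smokers: the gum 6/10 = 60.0%, the combination therapy 17/25 = 68.0% → the combination therapy
Light smokers: the gum 4/7 = 57.1%, the combination therapy 6/8 = 75.0% → the combination therapy
Heavy smokers: the gum 7/66 = 10.6%, the combination therapy 16/93 = 17.2% → the combination therapy
The combination therapy has the higher rate in all 3 groups.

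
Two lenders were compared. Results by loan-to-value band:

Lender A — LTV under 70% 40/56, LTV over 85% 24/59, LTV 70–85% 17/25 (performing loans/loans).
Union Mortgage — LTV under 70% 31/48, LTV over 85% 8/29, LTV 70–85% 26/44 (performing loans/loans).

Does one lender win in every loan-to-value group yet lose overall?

No

LTV under 70%: Lender A 40/56 = 71.4%, Union Mortgage 31/48 = 64.6% → Lender A
LTV over 85%: Lender A 24/59 = 40.7%, Union Mortgage 8/29 = 27.6% → Lender A
LTV 70–85%: Lender A 17/25 = 68.0%, Union Mortgage 26/44 = 59.1% → Lender A
Overall: Lender A 81/140 = 57.9%, Union Mortgage 65/121 = 53.7% → Lender A
Lender A wins overall and in every loan-to-value group — no reversal.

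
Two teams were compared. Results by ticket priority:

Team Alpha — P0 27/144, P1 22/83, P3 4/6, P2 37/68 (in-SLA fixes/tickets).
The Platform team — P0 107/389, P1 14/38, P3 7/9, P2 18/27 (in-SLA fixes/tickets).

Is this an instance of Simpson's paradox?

No

P0: Team Alpha 27/144 = 18.8%, the Platform team 107/389 = 27.5% → the Platform team
P1: Team Alpha 22/83 = 26.5%, the Platform team 14/38 = 36.8% → the Platform team
P3: Team Alpha 4/6 = 66.7%, the Platform team 7/9 = 77.8% → the Platform team
P2: Team Alpha 37/68 = 54.4%, the Platform team 18/27 = 66.7% → the Platform team
Overall: Team Alpha 90/301 = 29.9%, the Platform team 146/463 = 31.5% → the Platform team
The Platform team wins overall and in every ticket group — no reversal.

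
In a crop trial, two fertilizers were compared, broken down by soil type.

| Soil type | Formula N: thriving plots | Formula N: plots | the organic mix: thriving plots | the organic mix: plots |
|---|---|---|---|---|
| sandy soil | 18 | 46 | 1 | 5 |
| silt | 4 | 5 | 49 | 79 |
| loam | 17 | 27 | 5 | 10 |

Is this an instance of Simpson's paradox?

Yes

Sandy soil: Formula N 18/46 = 39.1%, the organic mix 1/5 = 20.0% → Formula N
Silt: Formula N 4/5 = 80.0%, the organic mix 49/79 = 62.0% → Formula N
Loam: Formula N 17/27 = 63.0%, the organic mix 5/10 = 50.0% → Formula N
Overall: Formula N 39/78 = 50.0%, the organic mix 55/94 = 58.5% → the organic mix
Formula N wins each soil group but the organic mix wins overall — the comparison reverses. Formula N's plots skew toward sandy soil, which has a lower base rate.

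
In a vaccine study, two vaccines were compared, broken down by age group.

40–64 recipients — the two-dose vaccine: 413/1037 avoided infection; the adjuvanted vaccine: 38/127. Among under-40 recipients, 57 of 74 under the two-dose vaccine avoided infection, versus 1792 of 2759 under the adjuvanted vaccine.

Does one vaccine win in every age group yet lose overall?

40–64: the two-dose vaccine 413/1037 = 39.8%, the adjuvanted vaccine 38/127 = 29.9% → the two-dose vaccine
Under-40: the two-dose vaccine 57/74 = 77.0%, the adjuvanted vaccine 1792/2759 = 65.0% → the two-dose vaccine
Overall: the two-dose vaccine 470/1111 = 42.3%, the adjuvanted vaccine 1830/2886 = 63.4% → the adjuvanted vaccine
The two-dose vaccine wins each age group but the adjuvanted vaccine wins overall — the comparison reverses. The two-dose vaccine's recipients skew toward 40–64, which has a lower base rate.

Yes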